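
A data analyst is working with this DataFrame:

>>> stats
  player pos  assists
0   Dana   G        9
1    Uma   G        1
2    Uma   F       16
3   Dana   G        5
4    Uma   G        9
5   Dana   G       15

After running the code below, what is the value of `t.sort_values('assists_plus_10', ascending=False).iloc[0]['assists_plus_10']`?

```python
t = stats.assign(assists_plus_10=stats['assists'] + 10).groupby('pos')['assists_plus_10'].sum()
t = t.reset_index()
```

89

add column assists_plus_10 = stats['assists'] + 10:
  player pos  assists  assists_plus_10
0   Dana   G        9               19
1    Uma   G        1               11
2    Uma   F       16               26
3   Dana   G        5               15
4    Uma   G        9               19
5   Dana   G       15               25
group by pos, sum of assists_plus_10:
pos
F    26
G    89
Name: assists_plus_10, dtype: int64
reset_index():
  pos  assists_plus_10
0   F               26
1   G               89
sort by assists_plus_10 descending:
  pos  assists_plus_10
1   G               89
0   F               26
Then the value at position 0, column 'assists_plus_10': 89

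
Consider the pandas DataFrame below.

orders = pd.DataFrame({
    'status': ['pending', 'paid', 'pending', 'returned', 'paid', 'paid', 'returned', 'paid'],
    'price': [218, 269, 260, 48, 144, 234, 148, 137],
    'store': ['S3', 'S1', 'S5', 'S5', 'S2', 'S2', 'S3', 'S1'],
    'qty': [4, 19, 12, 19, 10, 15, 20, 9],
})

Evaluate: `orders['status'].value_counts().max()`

value_counts of status:
status
paid        4
pending     2
returned    2
Name: count, dtype: int64
Reading off the max of the resulting series, we get 4.

4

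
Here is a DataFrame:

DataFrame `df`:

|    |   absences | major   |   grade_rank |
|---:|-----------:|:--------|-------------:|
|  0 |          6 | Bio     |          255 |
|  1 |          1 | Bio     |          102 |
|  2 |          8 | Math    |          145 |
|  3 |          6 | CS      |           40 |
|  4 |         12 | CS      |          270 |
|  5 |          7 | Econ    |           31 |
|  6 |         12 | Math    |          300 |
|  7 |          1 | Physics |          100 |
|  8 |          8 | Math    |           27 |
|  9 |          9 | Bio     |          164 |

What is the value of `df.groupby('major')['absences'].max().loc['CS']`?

group by major, max of absences:
major
Bio         9
CS         12
Econ        7
Math       12
Physics     1
Name: absences, dtype: int64
Taking the value at index 'CS' gives 12.

12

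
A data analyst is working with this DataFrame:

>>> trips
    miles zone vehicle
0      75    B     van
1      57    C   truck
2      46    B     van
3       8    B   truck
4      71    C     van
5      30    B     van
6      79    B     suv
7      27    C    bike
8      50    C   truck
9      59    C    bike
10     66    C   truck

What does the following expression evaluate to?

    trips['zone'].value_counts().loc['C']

value_counts of zone:
zone
C    6
B    5
Name: count, dtype: int64
Hence 6.

6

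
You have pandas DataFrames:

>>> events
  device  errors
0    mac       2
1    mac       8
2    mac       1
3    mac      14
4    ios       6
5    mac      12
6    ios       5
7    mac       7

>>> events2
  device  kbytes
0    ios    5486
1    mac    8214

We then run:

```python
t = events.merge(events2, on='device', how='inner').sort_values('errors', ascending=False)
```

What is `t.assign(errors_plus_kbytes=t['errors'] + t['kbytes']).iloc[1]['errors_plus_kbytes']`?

8226

merge on 'device' (how='inner') → 8 rows:
  device  errors  kbytes
0    mac       2    8214
1    mac       8    8214
2    mac       1    8214
3    mac      14    8214
4    ios       6    5486
5    mac      12    8214
6    ios       5    5486
7    mac       7    8214
sort by errors descending:
  device  errors  kbytes
3    mac      14    8214
5    mac      12    8214
1    mac       8    8214
7    mac       7    8214
4    ios       6    5486
6    ios       5    5486
0    mac       2    8214
2    mac       1    8214
add column errors_plus_kbytes = t['errors'] + t['kbytes']:
  device  errors  kbytes  errors_plus_kbytes
3    mac      14    8214                8228
5    mac      12    8214                8226
1    mac       8    8214                8222
7    mac       7    8214                8221
4    ios       6    5486                5492
6    ios       5    5486                5491
0    mac       2    8214                8216
2    mac       1    8214                8215
The value at position 1, column 'errors_plus_kbytes' is 8226.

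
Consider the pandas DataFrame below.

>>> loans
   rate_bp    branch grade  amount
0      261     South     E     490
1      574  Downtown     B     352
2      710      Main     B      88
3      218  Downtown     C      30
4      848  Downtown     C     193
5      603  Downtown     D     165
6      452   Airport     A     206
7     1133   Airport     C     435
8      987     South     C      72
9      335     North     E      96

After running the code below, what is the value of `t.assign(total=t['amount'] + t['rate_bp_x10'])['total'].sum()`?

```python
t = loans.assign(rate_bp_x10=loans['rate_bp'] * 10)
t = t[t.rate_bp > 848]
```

add column rate_bp_x10 = loans['rate_bp'] * 10:
   rate_bp    branch grade  amount  rate_bp_x10
0      261     South     E     490         2610
1      574  Downtown     B     352         5740
2      710      Main     B      88         7100
3      218  Downtown     C      30         2180
4      848  Downtown     C     193         8480
5      603  Downtown     D     165         6030
6      452   Airport     A     206         4520
7     1133   Airport     C     435        11330
8      987     South     C      72         9870
9      335     North     E      96         3350
filter rows where rate_bp > 848:
   rate_bp   branch grade  amount  rate_bp_x10
7     1133  Airport     C     435        11330
8      987    South     C      72         9870
add column total = t['amount'] + t['rate_bp_x10']:
   rate_bp   branch grade  amount  rate_bp_x10  total
7     1133  Airport     C     435        11330  11765
8      987    South     C      72         9870   9942
Then the sum of column 'total': 21707

21707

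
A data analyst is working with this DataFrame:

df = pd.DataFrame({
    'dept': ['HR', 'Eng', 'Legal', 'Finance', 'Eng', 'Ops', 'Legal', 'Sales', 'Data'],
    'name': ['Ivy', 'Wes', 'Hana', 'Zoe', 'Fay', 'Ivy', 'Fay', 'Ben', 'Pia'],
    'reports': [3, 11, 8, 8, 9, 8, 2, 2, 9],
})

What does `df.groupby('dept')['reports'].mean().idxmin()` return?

Sales

group by dept, mean of reports:
dept
Data        9.0
Eng        10.0
Finance     8.0
HR          3.0
Legal       5.0
Ops         8.0
Sales       2.0
Name: reports, dtype: float64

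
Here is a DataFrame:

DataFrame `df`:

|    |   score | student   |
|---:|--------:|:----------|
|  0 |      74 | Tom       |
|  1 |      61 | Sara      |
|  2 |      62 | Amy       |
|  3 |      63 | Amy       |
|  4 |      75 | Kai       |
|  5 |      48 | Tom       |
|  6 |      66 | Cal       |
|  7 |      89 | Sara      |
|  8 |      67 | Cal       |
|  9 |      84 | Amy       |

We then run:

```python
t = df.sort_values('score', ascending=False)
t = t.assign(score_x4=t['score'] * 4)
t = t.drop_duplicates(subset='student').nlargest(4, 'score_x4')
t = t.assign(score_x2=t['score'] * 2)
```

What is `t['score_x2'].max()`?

sort by score descending:
   score student
7     89    Sara
9     84     Amy
4     75     Kai
0     74     Tom
8     67     Cal
6     66     Cal
3     63     Amy
2     62     Amy
1     61    Sara
5     48     Tom
add column score_x4 = t['score'] * 4:
   score student  score_x4
7     89    Sara       356
9     84     Amy       336
4     75     Kai       300
0     74     Tom       296
8     67     Cal       268
6     66     Cal       264
3     63     Amy       252
2     62     Amy       248
1     61    Sara       244
5     48     Tom       192
drop duplicate student (keep=first):
   score student  score_x4
7     89    Sara       356
9     84     Amy       336
4     75     Kai       300
0     74     Tom       296
8     67     Cal       268
take 4 rows with largest score_x4:
   score student  score_x4
7     89    Sara       356
9     84     Amy       336
4     75     Kai       300
0     74     Tom       296
add column score_x2 = t['score'] * 2:
   score student  score_x4  score_x2
7     89    Sara       356       178
9     84     Amy       336       168
4     75     Kai       300       150
0     74     Tom       296       148
Reading off the max of column 'score_x2', we get 178.

178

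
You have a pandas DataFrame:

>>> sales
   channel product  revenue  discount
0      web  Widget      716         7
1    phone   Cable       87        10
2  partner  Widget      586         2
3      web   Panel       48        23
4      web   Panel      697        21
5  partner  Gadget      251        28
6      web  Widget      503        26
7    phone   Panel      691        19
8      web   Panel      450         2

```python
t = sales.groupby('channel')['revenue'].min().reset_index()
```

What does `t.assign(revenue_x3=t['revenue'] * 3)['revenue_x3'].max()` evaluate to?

753

group by channel, min of revenue:
channel
partner    251
phone       87
web         48
Name: revenue, dtype: int64
reset_index():
   channel  revenue
0  partner      251
1    phone       87
2      web       48
add column revenue_x3 = t['revenue'] * 3:
   channel  revenue  revenue_x3
0  partner      251         753
1    phone       87         261
2      web       48         144
Then the max of column 'revenue_x3': 753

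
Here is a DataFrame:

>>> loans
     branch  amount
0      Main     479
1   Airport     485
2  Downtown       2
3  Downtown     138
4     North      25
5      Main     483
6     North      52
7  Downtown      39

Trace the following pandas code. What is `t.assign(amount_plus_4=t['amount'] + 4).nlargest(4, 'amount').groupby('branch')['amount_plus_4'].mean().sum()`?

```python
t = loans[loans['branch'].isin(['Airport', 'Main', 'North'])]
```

1030.0

filter rows where branch in ['Airport', 'Main', 'North']:
    branch  amount
0     Main     479
1  Airport     485
4    North      25
5     Main     483
6    North      52
add column amount_plus_4 = t['amount'] + 4:
    branch  amount  amount_plus_4
0     Main     479            483
1  Airport     485            489
4    North      25             29
5     Main     483            487
6    North      52             56
take 4 rows with largest amount:
    branch  amount  amount_plus_4
1  Airport     485            489
5     Main     483            487
0     Main     479            483
6    North      52             56
group by branch, mean of amount_plus_4:
branch
Airport    489.0
Main       485.0
North       56.0
Name: amount_plus_4, dtype: float64
Reading off the sum of the resulting series, we get 1030.0.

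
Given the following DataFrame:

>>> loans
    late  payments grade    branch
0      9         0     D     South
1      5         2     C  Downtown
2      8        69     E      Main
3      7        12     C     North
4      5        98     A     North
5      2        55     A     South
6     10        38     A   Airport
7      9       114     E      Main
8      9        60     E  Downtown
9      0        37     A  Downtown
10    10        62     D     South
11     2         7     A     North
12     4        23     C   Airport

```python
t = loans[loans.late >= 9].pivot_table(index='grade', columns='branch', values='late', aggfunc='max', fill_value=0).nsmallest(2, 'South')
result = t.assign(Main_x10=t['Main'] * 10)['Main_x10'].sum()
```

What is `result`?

filter rows where late >= 9:
    late  payments grade    branch
0      9         0     D     South
6     10        38     A   Airport
7      9       114     E      Main
8      9        60     E  Downtown
10    10        62     D     South
pivot: rows=grade, cols=branch, max(late):
branch  Airport  Downtown  Main  South
grade                                 
A            10         0     0      0
D             0         0     0     10
E             0         9     9      0
take 2 rows with smallest South:
branch  Airport  Downtown  Main  South
grade                                 
A            10         0     0      0
E             0         9     9      0
add column Main_x10 = t['Main'] * 10:
branch  Airport  Downtown  Main  South  Main_x10
grade                                           
A            10         0     0      0         0
E             0         9     9      0        90
Finally, sum of column 'Main_x10' = 90.

90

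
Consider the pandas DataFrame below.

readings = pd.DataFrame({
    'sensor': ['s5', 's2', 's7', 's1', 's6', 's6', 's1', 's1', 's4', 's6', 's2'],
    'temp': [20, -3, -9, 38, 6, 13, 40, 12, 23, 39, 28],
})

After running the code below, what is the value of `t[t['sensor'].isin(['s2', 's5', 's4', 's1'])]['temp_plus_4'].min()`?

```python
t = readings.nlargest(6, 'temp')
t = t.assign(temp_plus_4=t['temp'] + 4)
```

take 6 rows with largest temp:
   sensor  temp
6      s1    40
9      s6    39
3      s1    38
10     s2    28
8      s4    23
0      s5    20
add column temp_plus_4 = t['temp'] + 4:
   sensor  temp  temp_plus_4
6      s1    40           44
9      s6    39           43
3      s1    38           42
10     s2    28           32
8      s4    23           27
0      s5    20           24
filter rows where sensor in ['s2', 's5', 's4', 's1']:
   sensor  temp  temp_plus_4
6      s1    40           44
3      s1    38           42
10     s2    28           32
8      s4    23           27
0      s5    20           24

24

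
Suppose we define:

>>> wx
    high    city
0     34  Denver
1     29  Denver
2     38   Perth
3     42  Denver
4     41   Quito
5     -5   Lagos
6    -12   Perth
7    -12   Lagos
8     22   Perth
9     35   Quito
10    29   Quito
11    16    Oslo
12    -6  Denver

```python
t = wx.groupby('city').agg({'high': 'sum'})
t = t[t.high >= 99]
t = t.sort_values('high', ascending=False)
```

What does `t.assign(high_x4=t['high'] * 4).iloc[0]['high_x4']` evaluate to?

group by city, sum of high:
        high
city        
Denver    99
Lagos    -17
Oslo      16
Perth     48
Quito    105
filter rows where high >= 99:
        high
city        
Denver    99
Quito    105
sort by high descending:
        high
city        
Quito    105
Denver    99
add column high_x4 = t['high'] * 4:
        high  high_x4
city                 
Quito    105      420
Denver    99      396
Hence 420.

420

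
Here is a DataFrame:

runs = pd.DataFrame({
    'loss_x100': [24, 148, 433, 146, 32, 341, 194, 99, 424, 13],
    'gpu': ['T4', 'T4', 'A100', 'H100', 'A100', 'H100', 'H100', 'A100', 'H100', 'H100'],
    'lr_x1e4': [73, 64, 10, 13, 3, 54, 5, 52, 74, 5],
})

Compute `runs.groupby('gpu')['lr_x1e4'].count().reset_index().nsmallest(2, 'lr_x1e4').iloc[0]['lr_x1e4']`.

2

group by gpu, count of lr_x1e4:
gpu
A100    3
H100    5
T4      2
Name: lr_x1e4, dtype: int64
reset_index():
    gpu  lr_x1e4
0  A100        3
1  H100        5
2    T4        2
take 2 rows with smallest lr_x1e4:
    gpu  lr_x1e4
2    T4        2
0  A100        3
Hence 2.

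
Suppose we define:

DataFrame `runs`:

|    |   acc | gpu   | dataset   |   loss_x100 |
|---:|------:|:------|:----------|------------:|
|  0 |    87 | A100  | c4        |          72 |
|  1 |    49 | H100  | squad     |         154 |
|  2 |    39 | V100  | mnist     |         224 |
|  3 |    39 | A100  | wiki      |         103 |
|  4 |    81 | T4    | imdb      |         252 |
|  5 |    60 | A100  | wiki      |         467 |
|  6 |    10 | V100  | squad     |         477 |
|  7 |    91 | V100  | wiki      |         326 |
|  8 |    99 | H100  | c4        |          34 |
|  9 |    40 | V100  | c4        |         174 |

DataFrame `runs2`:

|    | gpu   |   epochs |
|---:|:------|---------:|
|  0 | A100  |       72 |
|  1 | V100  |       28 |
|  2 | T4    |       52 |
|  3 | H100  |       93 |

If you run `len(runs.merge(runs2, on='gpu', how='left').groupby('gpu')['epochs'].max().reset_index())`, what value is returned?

merge on 'gpu' (how='left') → 10 rows:
   acc   gpu dataset  loss_x100  epochs
0   87  A100      c4         72      72
1   49  H100   squad        154      93
2   39  V100   mnist        224      28
3   39  A100    wiki        103      72
4   81    T4    imdb        252      52
5   60  A100    wiki        467      72
6   10  V100   squad        477      28
7   91  V100    wiki        326      28
8   99  H100      c4         34      93
9   40  V100      c4        174      28
group by gpu, max of epochs:
gpu
A100    72
H100    93
T4      52
V100    28
Name: epochs, dtype: int64
reset_index():
    gpu  epochs
0  A100      72
1  H100      93
2    T4      52
3  V100      28
The number of rows is 4.

4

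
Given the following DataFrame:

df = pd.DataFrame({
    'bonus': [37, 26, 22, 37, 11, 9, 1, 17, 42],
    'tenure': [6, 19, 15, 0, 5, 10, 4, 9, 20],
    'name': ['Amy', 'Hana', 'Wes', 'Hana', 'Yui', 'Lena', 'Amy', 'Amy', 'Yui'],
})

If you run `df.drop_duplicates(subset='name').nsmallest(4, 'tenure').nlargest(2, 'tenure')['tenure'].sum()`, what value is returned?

25

drop duplicate name (keep=first):
   bonus  tenure  name
0     37       6   Amy
1     26      19  Hana
2     22      15   Wes
4     11       5   Yui
5      9      10  Lena
take 4 rows with smallest tenure:
   bonus  tenure  name
4     11       5   Yui
0     37       6   Amy
5      9      10  Lena
2     22      15   Wes
take 2 rows with largest tenure:
   bonus  tenure  name
2     22      15   Wes
5      9      10  Lena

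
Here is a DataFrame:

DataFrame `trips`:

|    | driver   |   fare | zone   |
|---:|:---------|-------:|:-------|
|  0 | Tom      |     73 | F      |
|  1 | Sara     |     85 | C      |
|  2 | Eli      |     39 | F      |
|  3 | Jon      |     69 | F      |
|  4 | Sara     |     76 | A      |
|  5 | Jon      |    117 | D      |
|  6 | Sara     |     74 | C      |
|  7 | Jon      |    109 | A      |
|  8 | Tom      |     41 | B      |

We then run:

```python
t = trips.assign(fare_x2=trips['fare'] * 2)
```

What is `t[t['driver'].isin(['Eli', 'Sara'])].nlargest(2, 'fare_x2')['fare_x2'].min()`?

152

add column fare_x2 = trips['fare'] * 2:
  driver  fare zone  fare_x2
0    Tom    73    F      146
1   Sara    85    C      170
2    Eli    39    F       78
3    Jon    69    F      138
4   Sara    76    A      152
5    Jon   117    D      234
6   Sara    74    C      148
7    Jon   109    A      218
8    Tom    41    B       82
filter rows where driver in ['Eli', 'Sara']:
  driver  fare zone  fare_x2
1   Sara    85    C      170
2    Eli    39    F       78
4   Sara    76    A      152
6   Sara    74    C      148
take 2 rows with largest fare_x2:
  driver  fare zone  fare_x2
1   Sara    85    C      170
4   Sara    76    A      152
Reading off the min of column 'fare_x2', we get 152.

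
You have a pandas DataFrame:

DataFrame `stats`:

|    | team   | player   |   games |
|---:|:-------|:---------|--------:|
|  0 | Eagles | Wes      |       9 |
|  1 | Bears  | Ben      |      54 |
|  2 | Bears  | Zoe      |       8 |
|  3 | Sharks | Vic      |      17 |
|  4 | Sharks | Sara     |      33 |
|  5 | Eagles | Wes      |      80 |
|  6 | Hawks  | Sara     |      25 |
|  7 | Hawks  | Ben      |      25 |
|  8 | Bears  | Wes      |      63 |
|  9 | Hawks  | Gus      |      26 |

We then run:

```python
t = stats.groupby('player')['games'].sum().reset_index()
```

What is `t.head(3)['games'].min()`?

group by player, sum of games:
player
Ben      79
Gus      26
Sara     58
Vic      17
Wes     152
Zoe       8
Name: games, dtype: int64
reset_index():
  player  games
0    Ben     79
1    Gus     26
2   Sara     58
3    Vic     17
4    Wes    152
5    Zoe      8
take first 3 rows:
  player  games
0    Ben     79
1    Gus     26
2   Sara     58

26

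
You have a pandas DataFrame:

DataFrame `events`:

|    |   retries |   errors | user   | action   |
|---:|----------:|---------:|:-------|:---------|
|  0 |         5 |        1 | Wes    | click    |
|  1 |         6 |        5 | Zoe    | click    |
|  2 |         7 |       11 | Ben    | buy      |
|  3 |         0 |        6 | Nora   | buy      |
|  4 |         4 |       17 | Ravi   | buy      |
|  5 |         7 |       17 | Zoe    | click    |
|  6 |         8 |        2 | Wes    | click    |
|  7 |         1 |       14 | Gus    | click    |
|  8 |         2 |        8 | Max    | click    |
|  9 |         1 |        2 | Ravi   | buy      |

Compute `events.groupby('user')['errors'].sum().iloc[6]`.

22

group by user, sum of errors:
user
Ben     11
Gus     14
Max      8
Nora     6
Ravi    19
Wes      3
Zoe     22
Name: errors, dtype: int64
Finally, value at position 6 = 22.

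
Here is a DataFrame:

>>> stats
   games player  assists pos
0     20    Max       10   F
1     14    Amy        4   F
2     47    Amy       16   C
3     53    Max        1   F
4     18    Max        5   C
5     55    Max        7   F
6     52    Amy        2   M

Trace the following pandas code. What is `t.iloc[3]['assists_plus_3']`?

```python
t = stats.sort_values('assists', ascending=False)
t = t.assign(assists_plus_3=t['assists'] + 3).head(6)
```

8

sort by assists descending:
   games player  assists pos
2     47    Amy       16   C
0     20    Max       10   F
5     55    Max        7   F
4     18    Max        5   C
1     14    Amy        4   F
6     52    Amy        2   M
3     53    Max        1   F
add column assists_plus_3 = t['assists'] + 3:
   games player  assists pos  assists_plus_3
2     47    Amy       16   C              19
0     20    Max       10   F              13
5     55    Max        7   F              10
4     18    Max        5   C               8
1     14    Amy        4   F               7
6     52    Amy        2   M               5
3     53    Max        1   F               4
take first 6 rows:
   games player  assists pos  assists_plus_3
2     47    Amy       16   C              19
0     20    Max       10   F              13
5     55    Max        7   F              10
4     18    Max        5   C               8
1     14    Amy        4   F               7
6     52    Amy        2   M               5
value at position 3, column 'assists_plus_3' → 8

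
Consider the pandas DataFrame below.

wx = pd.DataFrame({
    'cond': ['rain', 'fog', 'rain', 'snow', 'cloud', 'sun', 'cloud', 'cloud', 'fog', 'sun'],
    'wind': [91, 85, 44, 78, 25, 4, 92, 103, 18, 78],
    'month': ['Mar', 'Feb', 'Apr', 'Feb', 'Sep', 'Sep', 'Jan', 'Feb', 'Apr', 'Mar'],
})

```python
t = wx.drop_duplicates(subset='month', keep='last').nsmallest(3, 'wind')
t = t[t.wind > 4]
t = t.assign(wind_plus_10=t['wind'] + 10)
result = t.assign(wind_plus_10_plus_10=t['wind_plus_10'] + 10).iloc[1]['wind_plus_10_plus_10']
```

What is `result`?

drop duplicate month (keep=last):
    cond  wind month
5    sun     4   Sep
6  cloud    92   Jan
7  cloud   103   Feb
8    fog    18   Apr
9    sun    78   Mar
take 3 rows with smallest wind:
  cond  wind month
5  sun     4   Sep
8  fog    18   Apr
9  sun    78   Mar
filter rows where wind > 4:
  cond  wind month
8  fog    18   Apr
9  sun    78   Mar
add column wind_plus_10 = t['wind'] + 10:
  cond  wind month  wind_plus_10
8  fog    18   Apr            28
9  sun    78   Mar            88
add column wind_plus_10_plus_10 = t['wind_plus_10'] + 10:
  cond  wind month  wind_plus_10  wind_plus_10_plus_10
8  fog    18   Apr            28                    38
9  sun    78   Mar            88                    98
Hence 98.

98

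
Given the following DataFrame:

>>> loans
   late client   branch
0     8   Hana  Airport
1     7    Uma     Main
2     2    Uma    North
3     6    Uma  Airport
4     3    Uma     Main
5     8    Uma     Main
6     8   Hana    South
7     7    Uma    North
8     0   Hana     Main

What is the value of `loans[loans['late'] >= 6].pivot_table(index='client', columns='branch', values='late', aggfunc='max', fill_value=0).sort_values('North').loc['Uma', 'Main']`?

8

filter rows where late >= 6:
   late client   branch
0     8   Hana  Airport
1     7    Uma     Main
3     6    Uma  Airport
5     8    Uma     Main
6     8   Hana    South
7     7    Uma    North
pivot: rows=client, cols=branch, max(late):
branch  Airport  Main  North  South
client                             
Hana          8     0      0      8
Uma           6     8      7      0
sort by North:
branch  Airport  Main  North  South
client                             
Hana          8     0      0      8
Uma           6     8      7      0
Then the value at row 'Uma', column 'Main': 8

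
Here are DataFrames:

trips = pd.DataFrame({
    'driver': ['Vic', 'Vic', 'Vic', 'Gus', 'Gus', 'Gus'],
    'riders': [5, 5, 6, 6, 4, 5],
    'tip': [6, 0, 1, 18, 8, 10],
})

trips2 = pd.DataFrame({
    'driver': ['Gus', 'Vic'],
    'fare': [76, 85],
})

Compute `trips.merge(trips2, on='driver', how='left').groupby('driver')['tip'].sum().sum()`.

43

merge on 'driver' (how='left') → 6 rows:
  driver  riders  tip  fare
0    Vic       5    6    85
1    Vic       5    0    85
2    Vic       6    1    85
3    Gus       6   18    76
4    Gus       4    8    76
5    Gus       5   10    76
group by driver, sum of tip:
driver
Gus    36
Vic     7
Name: tip, dtype: int64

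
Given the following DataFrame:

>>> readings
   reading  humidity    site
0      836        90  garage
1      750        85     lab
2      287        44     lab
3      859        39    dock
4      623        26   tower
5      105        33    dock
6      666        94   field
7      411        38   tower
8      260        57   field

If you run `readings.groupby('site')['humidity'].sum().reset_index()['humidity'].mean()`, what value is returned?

101.2

group by site, sum of humidity:
site
dock       72
field     151
garage     90
lab       129
tower      64
Name: humidity, dtype: int64
reset_index():
     site  humidity
0    dock        72
1   field       151
2  garage        90
3     lab       129
4   tower        64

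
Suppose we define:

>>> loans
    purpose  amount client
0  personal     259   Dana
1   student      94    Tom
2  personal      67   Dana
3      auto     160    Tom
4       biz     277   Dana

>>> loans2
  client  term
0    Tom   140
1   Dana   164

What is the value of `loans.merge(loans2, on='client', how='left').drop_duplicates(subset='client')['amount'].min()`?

merge on 'client' (how='left') → 5 rows:
    purpose  amount client  term
0  personal     259   Dana   164
1   student      94    Tom   140
2  personal      67   Dana   164
3      auto     160    Tom   140
4       biz     277   Dana   164
drop duplicate client (keep=first):
    purpose  amount client  term
0  personal     259   Dana   164
1   student      94    Tom   140
Taking the min of column 'amount' gives 94.

94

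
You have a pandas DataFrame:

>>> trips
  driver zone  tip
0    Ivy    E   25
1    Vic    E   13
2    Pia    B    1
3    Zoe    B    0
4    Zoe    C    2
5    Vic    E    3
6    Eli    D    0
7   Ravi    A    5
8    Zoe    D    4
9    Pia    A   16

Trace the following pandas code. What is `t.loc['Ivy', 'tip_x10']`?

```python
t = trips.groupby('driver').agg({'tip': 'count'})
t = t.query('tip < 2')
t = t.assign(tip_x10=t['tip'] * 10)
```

group by driver, count of tip:
        tip
driver     
Eli       1
Ivy       1
Pia       2
Ravi      1
Vic       2
Zoe       3
filter rows where tip < 2:
        tip
driver     
Eli       1
Ivy       1
Ravi      1
add column tip_x10 = t['tip'] * 10:
        tip  tip_x10
driver              
Eli       1       10
Ivy       1       10
Ravi      1       10
Hence 10.

10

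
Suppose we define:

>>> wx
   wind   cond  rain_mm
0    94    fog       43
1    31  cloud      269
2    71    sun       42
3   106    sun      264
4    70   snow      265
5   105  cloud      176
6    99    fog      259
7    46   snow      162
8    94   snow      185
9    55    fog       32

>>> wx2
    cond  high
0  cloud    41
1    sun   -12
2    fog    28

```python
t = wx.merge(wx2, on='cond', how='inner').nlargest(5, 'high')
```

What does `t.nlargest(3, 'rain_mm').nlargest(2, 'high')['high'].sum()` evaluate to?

merge on 'cond' (how='inner') → 7 rows:
   wind   cond  rain_mm  high
0    94    fog       43    28
1    31  cloud      269    41
2    71    sun       42   -12
3   106    sun      264   -12
4   105  cloud      176    41
5    99    fog      259    28
6    55    fog       32    28
take 5 rows with largest high:
   wind   cond  rain_mm  high
1    31  cloud      269    41
4   105  cloud      176    41
0    94    fog       43    28
5    99    fog      259    28
6    55    fog       32    28
take 3 rows with largest rain_mm:
   wind   cond  rain_mm  high
1    31  cloud      269    41
5    99    fog      259    28
4   105  cloud      176    41
take 2 rows with largest high:
   wind   cond  rain_mm  high
1    31  cloud      269    41
4   105  cloud      176    41
Taking the sum of column 'high' gives 82.

82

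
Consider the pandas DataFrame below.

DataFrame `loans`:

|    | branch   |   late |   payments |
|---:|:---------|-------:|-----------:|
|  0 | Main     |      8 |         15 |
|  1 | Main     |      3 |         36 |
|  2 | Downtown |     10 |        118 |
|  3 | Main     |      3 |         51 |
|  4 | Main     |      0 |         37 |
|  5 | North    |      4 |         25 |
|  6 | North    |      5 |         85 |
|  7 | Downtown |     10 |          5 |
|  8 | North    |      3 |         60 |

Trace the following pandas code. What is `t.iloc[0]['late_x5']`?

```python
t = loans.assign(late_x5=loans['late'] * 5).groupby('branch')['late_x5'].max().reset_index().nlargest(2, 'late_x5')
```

add column late_x5 = loans['late'] * 5:
     branch  late  payments  late_x5
0      Main     8        15       40
1      Main     3        36       15
2  Downtown    10       118       50
3      Main     3        51       15
4      Main     0        37        0
5     North     4        25       20
6     North     5        85       25
7  Downtown    10         5       50
8     North     3        60       15
group by branch, max of late_x5:
branch
Downtown    50
Main        40
North       25
Name: late_x5, dtype: int64
reset_index():
     branch  late_x5
0  Downtown       50
1      Main       40
2     North       25
take 2 rows with largest late_x5:
     branch  late_x5
0  Downtown       50
1      Main       40

50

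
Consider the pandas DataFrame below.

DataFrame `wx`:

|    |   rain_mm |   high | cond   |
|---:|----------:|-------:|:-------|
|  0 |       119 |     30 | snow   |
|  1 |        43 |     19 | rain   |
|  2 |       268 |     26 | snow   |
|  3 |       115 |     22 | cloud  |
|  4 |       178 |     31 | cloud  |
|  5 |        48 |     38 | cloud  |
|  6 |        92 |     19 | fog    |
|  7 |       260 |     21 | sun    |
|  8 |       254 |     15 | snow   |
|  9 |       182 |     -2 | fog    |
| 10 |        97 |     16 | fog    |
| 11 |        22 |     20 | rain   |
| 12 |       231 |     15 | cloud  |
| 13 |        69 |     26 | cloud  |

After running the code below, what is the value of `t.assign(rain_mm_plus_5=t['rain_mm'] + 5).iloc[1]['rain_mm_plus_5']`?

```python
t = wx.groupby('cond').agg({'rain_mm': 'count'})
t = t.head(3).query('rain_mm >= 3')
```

group by cond, count of rain_mm:
       rain_mm
cond          
cloud        5
fog          3
rain         2
snow         3
sun          1
take first 3 rows:
       rain_mm
cond          
cloud        5
fog          3
rain         2
filter rows where rain_mm >= 3:
       rain_mm
cond          
cloud        5
fog          3
add column rain_mm_plus_5 = t['rain_mm'] + 5:
       rain_mm  rain_mm_plus_5
cond                          
cloud        5              10
fog          3               8
The value at position 1, column 'rain_mm_plus_5' is 8.

8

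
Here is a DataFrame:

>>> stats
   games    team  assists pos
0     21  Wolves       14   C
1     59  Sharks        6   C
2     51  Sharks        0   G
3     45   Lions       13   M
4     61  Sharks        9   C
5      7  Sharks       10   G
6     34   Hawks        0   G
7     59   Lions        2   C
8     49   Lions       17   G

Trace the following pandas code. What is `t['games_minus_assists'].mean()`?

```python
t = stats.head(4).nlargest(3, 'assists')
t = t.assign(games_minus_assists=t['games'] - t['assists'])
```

30.6666666667

take first 4 rows:
   games    team  assists pos
0     21  Wolves       14   C
1     59  Sharks        6   C
2     51  Sharks        0   G
3     45   Lions       13   M
take 3 rows with largest assists:
   games    team  assists pos
0     21  Wolves       14   C
3     45   Lions       13   M
1     59  Sharks        6   C
add column games_minus_assists = t['games'] - t['assists']:
   games    team  assists pos  games_minus_assists
0     21  Wolves       14   C                    7
3     45   Lions       13   M                   32
1     59  Sharks        6   C                   53
mean of column 'games_minus_assists' → 30.6666666667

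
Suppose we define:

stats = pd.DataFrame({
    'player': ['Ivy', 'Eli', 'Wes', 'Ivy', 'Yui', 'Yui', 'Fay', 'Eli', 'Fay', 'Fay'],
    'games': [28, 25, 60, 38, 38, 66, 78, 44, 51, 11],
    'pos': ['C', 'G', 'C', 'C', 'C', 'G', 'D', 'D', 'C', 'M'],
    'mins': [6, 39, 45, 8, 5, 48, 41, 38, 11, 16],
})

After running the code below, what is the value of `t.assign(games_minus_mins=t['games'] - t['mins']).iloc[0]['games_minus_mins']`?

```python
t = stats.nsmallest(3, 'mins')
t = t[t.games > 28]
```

take 3 rows with smallest mins:
  player  games pos  mins
4    Yui     38   C     5
0    Ivy     28   C     6
3    Ivy     38   C     8
filter rows where games > 28:
  player  games pos  mins
4    Yui     38   C     5
3    Ivy     38   C     8
add column games_minus_mins = t['games'] - t['mins']:
  player  games pos  mins  games_minus_mins
4    Yui     38   C     5                33
3    Ivy     38   C     8                30
Hence 33.

33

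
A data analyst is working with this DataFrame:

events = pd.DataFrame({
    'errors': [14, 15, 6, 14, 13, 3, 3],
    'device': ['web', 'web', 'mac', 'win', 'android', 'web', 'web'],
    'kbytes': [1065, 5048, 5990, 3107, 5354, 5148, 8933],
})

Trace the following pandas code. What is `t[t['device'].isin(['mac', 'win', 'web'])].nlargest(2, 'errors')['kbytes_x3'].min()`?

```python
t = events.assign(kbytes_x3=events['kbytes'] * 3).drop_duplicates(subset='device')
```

add column kbytes_x3 = events['kbytes'] * 3:
   errors   device  kbytes  kbytes_x3
0      14      web    1065       3195
1      15      web    5048      15144
2       6      mac    5990      17970
3      14      win    3107       9321
4      13  android    5354      16062
5       3      web    5148      15444
6       3      web    8933      26799
drop duplicate device (keep=first):
   errors   device  kbytes  kbytes_x3
0      14      web    1065       3195
2       6      mac    5990      17970
3      14      win    3107       9321
4      13  android    5354      16062
filter rows where device in ['mac', 'win', 'web']:
   errors device  kbytes  kbytes_x3
0      14    web    1065       3195
2       6    mac    5990      17970
3      14    win    3107       9321
take 2 rows with largest errors:
   errors device  kbytes  kbytes_x3
0      14    web    1065       3195
3      14    win    3107       9321
Then the min of column 'kbytes_x3': 3195

3195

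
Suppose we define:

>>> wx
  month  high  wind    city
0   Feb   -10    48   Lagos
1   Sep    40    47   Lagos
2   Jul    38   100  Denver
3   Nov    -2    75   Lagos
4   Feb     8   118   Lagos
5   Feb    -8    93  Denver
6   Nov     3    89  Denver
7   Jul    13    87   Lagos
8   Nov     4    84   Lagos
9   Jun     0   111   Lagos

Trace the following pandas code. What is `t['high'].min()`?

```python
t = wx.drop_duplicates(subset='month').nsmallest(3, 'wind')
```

-10

drop duplicate month (keep=first):
  month  high  wind    city
0   Feb   -10    48   Lagos
1   Sep    40    47   Lagos
2   Jul    38   100  Denver
3   Nov    -2    75   Lagos
9   Jun     0   111   Lagos
take 3 rows with smallest wind:
  month  high  wind   city
1   Sep    40    47  Lagos
0   Feb   -10    48  Lagos
3   Nov    -2    75  Lagos
Hence -10.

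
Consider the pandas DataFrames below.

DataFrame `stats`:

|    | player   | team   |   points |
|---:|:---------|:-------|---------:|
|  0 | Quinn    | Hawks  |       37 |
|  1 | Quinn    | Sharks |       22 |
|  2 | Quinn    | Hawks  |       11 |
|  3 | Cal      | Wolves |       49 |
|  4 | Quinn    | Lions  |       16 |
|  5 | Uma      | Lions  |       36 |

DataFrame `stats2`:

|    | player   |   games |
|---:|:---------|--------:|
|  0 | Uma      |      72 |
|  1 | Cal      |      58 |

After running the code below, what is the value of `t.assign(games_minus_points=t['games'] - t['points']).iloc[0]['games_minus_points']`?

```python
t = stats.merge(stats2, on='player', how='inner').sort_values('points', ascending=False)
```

9

merge on 'player' (how='inner') → 2 rows:
  player    team  points  games
0    Cal  Wolves      49     58
1    Uma   Lions      36     72
sort by points descending:
  player    team  points  games
0    Cal  Wolves      49     58
1    Uma   Lions      36     72
add column games_minus_points = t['games'] - t['points']:
  player    team  points  games  games_minus_points
0    Cal  Wolves      49     58                   9
1    Uma   Lions      36     72                  36
Then the value at position 0, column 'games_minus_points': 9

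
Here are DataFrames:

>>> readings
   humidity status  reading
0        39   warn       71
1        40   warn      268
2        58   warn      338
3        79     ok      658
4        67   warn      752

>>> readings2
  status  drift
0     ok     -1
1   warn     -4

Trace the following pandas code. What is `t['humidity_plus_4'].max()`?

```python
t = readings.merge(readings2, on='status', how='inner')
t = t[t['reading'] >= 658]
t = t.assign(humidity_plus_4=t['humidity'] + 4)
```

83

merge on 'status' (how='inner') → 5 rows:
   humidity status  reading  drift
0        39   warn       71     -4
1        40   warn      268     -4
2        58   warn      338     -4
3        79     ok      658     -1
4        67   warn      752     -4
filter rows where reading >= 658:
   humidity status  reading  drift
3        79     ok      658     -1
4        67   warn      752     -4
add column humidity_plus_4 = t['humidity'] + 4:
   humidity status  reading  drift  humidity_plus_4
3        79     ok      658     -1               83
4        67   warn      752     -4               71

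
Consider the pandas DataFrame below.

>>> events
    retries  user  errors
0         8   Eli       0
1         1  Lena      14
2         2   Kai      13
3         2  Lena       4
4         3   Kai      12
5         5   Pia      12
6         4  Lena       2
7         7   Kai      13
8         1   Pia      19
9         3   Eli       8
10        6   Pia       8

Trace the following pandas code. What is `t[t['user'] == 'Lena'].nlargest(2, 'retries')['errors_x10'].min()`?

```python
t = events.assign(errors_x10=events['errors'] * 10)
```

20

add column errors_x10 = events['errors'] * 10:
    retries  user  errors  errors_x10
0         8   Eli       0           0
1         1  Lena      14         140
2         2   Kai      13         130
3         2  Lena       4          40
4         3   Kai      12         120
5         5   Pia      12         120
6         4  Lena       2          20
7         7   Kai      13         130
8         1   Pia      19         190
9         3   Eli       8          80
10        6   Pia       8          80
filter rows where user == 'Lena':
   retries  user  errors  errors_x10
1        1  Lena      14         140
3        2  Lena       4          40
6        4  Lena       2          20
take 2 rows with largest retries:
   retries  user  errors  errors_x10
6        4  Lena       2          20
3        2  Lena       4          40
The min of column 'errors_x10' is 20.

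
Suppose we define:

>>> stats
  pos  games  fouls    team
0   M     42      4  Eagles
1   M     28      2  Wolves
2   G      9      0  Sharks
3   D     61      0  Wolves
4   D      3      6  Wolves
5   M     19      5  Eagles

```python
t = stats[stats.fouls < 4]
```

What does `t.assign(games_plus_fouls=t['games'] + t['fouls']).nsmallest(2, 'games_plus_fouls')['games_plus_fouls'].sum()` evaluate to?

filter rows where fouls < 4:
  pos  games  fouls    team
1   M     28      2  Wolves
2   G      9      0  Sharks
3   D     61      0  Wolves
add column games_plus_fouls = t['games'] + t['fouls']:
  pos  games  fouls    team  games_plus_fouls
1   M     28      2  Wolves                30
2   G      9      0  Sharks                 9
3   D     61      0  Wolves                61
take 2 rows with smallest games_plus_fouls:
  pos  games  fouls    team  games_plus_fouls
2   G      9      0  Sharks                 9
1   M     28      2  Wolves                30
Taking the sum of column 'games_plus_fouls' gives 39.

39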